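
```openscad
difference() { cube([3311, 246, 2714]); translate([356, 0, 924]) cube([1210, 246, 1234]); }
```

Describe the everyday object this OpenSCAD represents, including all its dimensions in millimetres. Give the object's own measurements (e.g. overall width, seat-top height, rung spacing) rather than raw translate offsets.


A wall 3311 mm long (x), 246 mm thick (y), 2714 mm tall, with a rectangular window opening cut through it. The opening is 1210 mm wide and 1234 mm tall; its sill is at z = 924 mm and its near (−x) edge is 356 mm from the wall's −x end. The opening passes through the full wall thickness.


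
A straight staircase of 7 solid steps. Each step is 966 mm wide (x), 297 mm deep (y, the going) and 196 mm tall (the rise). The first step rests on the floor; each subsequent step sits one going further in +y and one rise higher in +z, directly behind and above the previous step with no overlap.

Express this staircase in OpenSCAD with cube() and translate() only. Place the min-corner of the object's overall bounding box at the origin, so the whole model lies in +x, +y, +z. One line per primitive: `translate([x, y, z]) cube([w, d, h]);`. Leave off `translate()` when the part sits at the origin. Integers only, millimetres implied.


cube([966, 297, 196]);
translate([0, 297, 196]) cube([966, 297, 196]);
translate([0, 594, 392]) cube([966, 297, 196]);
translate([0, 891, 588]) cube([966, 297, 196]);
translate([0, 1188, 784]) cube([966, 297, 196]);
translate([0, 1485, 980]) cube([966, 297, 196]);
translate([0, 1782, 1176]) cube([966, 297, 196]);


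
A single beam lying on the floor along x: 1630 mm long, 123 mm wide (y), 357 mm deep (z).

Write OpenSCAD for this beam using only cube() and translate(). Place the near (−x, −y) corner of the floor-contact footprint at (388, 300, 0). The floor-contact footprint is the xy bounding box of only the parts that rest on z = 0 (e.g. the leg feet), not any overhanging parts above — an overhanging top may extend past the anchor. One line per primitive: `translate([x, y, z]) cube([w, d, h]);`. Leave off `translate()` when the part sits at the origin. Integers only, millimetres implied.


translate([388, 300, 0]) cube([1630, 123, 357]);


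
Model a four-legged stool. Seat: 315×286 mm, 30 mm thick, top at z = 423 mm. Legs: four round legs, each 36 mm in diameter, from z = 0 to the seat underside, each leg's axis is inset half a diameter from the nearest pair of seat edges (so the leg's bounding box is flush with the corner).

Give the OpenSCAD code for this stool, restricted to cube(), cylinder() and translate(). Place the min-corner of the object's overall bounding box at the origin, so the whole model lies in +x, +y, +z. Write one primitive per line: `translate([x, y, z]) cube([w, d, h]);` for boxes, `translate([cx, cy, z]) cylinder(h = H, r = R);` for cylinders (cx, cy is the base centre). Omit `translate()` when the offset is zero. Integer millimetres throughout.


translate([0, 0, 393]) cube([315, 286, 30]);
translate([18, 18, 0]) cylinder(h = 393, r = 18);
translate([297, 18, 0]) cylinder(h = 393, r = 18);
translate([18, 268, 0]) cylinder(h = 393, r = 18);
translate([297, 268, 0]) cylinder(h = 393, r = 18);


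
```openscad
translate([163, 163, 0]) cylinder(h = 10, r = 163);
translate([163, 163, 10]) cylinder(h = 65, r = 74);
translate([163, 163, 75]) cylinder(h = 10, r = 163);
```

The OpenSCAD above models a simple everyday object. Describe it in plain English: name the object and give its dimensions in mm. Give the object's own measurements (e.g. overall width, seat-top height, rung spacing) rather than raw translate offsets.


A spool: two coaxial disc flanges of radius 163 mm and thickness 10 mm, joined by a core cylinder of radius 74 mm and height 65 mm. The lower flange rests on z = 0 and the three cylinders share a vertical axis.


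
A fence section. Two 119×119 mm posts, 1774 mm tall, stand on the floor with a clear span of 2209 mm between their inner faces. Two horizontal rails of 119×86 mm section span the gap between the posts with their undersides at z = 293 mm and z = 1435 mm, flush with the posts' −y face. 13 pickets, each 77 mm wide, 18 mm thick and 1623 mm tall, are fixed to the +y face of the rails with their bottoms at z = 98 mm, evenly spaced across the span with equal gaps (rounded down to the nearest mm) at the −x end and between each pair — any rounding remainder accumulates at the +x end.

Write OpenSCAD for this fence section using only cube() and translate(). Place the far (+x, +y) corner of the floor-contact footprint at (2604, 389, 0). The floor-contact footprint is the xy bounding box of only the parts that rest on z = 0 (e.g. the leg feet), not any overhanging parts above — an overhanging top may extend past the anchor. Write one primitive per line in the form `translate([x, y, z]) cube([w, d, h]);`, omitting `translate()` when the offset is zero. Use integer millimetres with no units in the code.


translate([157, 270, 0]) cube([119, 119, 1774]);
translate([2485, 270, 0]) cube([119, 119, 1774]);
translate([276, 270, 293]) cube([2209, 119, 86]);
translate([276, 270, 1435]) cube([2209, 119, 86]);
translate([362, 389, 98]) cube([77, 18, 1623]);
translate([525, 389, 98]) cube([77, 18, 1623]);
translate([688, 389, 98]) cube([77, 18, 1623]);
translate([851, 389, 98]) cube([77, 18, 1623]);
translate([1014, 389, 98]) cube([77, 18, 1623]);
translate([1177, 389, 98]) cube([77, 18, 1623]);
translate([1340, 389, 98]) cube([77, 18, 1623]);
translate([1503, 389, 98]) cube([77, 18, 1623]);
translate([1666, 389, 98]) cube([77, 18, 1623]);
translate([1829, 389, 98]) cube([77, 18, 1623]);
translate([1992, 389, 98]) cube([77, 18, 1623]);
translate([2155, 389, 98]) cube([77, 18, 1623]);
translate([2318, 389, 98]) cube([77, 18, 1623]);


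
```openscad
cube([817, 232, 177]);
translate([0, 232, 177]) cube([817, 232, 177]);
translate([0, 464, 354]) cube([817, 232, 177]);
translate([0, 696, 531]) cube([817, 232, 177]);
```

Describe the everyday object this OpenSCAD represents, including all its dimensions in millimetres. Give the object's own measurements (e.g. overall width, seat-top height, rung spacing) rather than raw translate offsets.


A straight staircase of 4 solid steps. Each step is 817 mm wide (x), 232 mm deep (y, the going) and 177 mm tall (the rise). The first step rests on the floor; each subsequent step sits one going further in +y and one rise higher in +z, directly behind and above the previous step with no overlap.


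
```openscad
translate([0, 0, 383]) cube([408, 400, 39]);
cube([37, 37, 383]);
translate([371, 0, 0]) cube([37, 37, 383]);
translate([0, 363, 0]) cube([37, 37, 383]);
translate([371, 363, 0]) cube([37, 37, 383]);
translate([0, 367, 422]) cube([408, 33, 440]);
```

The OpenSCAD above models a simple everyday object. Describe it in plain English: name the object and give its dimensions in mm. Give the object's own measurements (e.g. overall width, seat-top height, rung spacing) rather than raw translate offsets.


A chair. The seat is a 408×400×39 mm slab with its top at z = 422 mm, on four 37×37 mm corner legs (flush with the seat edges, standing on z = 0). A flat backrest 33 mm thick, 440 mm tall, spans the full seat width and rises from the seat top along its +y edge, rear face flush with the rear of the seat.


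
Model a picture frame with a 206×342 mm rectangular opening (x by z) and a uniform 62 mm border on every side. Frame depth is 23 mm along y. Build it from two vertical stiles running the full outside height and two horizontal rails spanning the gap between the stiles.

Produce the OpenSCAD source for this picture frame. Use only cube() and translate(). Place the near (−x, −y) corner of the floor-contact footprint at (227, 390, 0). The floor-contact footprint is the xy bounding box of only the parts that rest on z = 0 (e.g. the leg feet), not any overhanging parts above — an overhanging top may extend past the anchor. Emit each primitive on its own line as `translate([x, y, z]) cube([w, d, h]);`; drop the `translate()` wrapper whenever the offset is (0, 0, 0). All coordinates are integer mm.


translate([227, 390, 0]) cube([62, 23, 466]);
translate([495, 390, 0]) cube([62, 23, 466]);
translate([289, 390, 0]) cube([206, 23, 62]);
translate([289, 390, 404]) cube([206, 23, 62]);


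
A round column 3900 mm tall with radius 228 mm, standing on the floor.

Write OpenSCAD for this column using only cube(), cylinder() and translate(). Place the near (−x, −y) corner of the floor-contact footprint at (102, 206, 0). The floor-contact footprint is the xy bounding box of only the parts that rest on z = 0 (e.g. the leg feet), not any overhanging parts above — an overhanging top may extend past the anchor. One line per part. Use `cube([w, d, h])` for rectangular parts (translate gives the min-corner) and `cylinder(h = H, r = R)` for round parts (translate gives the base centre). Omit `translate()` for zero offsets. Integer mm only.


translate([330, 434, 0]) cylinder(h = 3900, r = 228);


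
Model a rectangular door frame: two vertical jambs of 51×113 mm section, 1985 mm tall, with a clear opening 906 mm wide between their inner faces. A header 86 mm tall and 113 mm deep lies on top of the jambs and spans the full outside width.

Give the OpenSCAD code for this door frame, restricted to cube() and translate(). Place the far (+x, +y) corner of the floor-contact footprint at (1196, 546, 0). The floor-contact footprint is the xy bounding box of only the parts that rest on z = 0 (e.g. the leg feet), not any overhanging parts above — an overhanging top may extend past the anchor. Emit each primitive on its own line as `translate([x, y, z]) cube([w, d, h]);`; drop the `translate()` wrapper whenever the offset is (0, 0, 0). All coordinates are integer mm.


translate([188, 433, 0]) cube([51, 113, 1985]);
translate([1145, 433, 0]) cube([51, 113, 1985]);
translate([188, 433, 1985]) cube([1008, 113, 86]);


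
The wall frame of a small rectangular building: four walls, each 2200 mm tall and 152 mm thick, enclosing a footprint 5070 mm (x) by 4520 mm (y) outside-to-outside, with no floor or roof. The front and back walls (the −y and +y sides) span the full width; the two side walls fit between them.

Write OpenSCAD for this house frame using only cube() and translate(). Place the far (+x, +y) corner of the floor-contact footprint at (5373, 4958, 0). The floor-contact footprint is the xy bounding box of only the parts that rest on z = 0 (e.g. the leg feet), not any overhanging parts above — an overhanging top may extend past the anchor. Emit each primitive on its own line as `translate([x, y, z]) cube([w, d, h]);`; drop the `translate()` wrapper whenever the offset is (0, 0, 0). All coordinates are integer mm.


translate([303, 438, 0]) cube([5070, 152, 2200]);
translate([303, 4806, 0]) cube([5070, 152, 2200]);
translate([303, 590, 0]) cube([152, 4216, 2200]);
translate([5221, 590, 0]) cube([152, 4216, 2200]);


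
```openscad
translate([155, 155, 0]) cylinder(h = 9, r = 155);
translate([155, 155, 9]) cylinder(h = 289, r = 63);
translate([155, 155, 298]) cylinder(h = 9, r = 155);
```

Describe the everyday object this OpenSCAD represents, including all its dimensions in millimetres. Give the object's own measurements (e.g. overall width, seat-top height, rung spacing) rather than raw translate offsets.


A spool: two coaxial disc flanges of radius 155 mm and thickness 9 mm, joined by a core cylinder of radius 63 mm and height 289 mm. The lower flange rests on z = 0 and the three cylinders share a vertical axis.


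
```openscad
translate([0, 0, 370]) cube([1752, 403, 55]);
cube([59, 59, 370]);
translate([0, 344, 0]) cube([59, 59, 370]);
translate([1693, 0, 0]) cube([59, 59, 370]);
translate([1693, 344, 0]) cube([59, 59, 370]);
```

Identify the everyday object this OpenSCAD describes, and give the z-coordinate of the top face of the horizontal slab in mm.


A bench. The seat-top height is 425 mm.

A long slab on four corner posts — a bench. The slab sits at z = 370 with thickness 55, so the top is 370 + 55 = 425 mm.


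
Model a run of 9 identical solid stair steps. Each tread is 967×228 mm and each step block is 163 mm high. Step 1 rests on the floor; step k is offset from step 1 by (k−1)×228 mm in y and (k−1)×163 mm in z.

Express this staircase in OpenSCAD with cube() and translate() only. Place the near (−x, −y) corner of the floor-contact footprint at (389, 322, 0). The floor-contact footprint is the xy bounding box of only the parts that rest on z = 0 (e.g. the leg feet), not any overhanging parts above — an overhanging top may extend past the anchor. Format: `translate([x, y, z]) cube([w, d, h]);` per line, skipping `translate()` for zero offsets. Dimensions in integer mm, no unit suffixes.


translate([389, 322, 0]) cube([967, 228, 163]);
translate([389, 550, 163]) cube([967, 228, 163]);
translate([389, 778, 326]) cube([967, 228, 163]);
translate([389, 1006, 489]) cube([967, 228, 163]);
translate([389, 1234, 652]) cube([967, 228, 163]);
translate([389, 1462, 815]) cube([967, 228, 163]);
translate([389, 1690, 978]) cube([967, 228, 163]);
translate([389, 1918, 1141]) cube([967, 228, 163]);
translate([389, 2146, 1304]) cube([967, 228, 163]);


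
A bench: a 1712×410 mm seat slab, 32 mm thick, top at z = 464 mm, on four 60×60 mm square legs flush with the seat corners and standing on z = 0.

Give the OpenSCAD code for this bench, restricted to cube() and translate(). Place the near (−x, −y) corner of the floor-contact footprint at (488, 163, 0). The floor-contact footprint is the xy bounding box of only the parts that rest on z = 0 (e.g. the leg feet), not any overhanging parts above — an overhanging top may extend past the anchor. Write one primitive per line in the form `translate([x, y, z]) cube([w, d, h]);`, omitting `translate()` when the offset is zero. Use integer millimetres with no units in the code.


translate([488, 163, 432]) cube([1712, 410, 32]);
translate([488, 163, 0]) cube([60, 60, 432]);
translate([488, 513, 0]) cube([60, 60, 432]);
translate([2140, 163, 0]) cube([60, 60, 432]);
translate([2140, 513, 0]) cube([60, 60, 432]);


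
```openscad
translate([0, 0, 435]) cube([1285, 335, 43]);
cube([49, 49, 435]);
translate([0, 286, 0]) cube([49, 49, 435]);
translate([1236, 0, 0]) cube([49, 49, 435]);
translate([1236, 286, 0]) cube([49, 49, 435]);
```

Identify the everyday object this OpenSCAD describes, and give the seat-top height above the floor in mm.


A bench. The seat-top height is 478 mm.

A long slab on four corner posts — a bench. The slab sits at z = 435 with thickness 43, so the top is 435 + 43 = 478 mm.


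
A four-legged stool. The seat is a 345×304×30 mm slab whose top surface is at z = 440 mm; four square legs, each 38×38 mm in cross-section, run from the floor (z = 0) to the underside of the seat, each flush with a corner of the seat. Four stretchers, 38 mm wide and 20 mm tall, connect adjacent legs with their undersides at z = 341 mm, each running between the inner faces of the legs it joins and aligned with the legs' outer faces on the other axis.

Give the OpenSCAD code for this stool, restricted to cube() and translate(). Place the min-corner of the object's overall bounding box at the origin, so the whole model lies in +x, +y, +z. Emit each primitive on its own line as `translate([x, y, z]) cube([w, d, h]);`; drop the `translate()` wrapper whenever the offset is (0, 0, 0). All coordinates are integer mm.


// leg_h = 440 - 30 = 410
// stretcher span = 345 - 2*38 = 269
translate([0, 0, 410]) cube([345, 304, 30]);
cube([38, 38, 410]);
translate([307, 0, 0]) cube([38, 38, 410]);
translate([0, 266, 0]) cube([38, 38, 410]);
translate([307, 266, 0]) cube([38, 38, 410]);
translate([38, 0, 341]) cube([269, 38, 20]);
translate([38, 266, 341]) cube([269, 38, 20]);
translate([0, 38, 341]) cube([38, 228, 20]);
translate([307, 38, 341]) cube([38, 228, 20]);


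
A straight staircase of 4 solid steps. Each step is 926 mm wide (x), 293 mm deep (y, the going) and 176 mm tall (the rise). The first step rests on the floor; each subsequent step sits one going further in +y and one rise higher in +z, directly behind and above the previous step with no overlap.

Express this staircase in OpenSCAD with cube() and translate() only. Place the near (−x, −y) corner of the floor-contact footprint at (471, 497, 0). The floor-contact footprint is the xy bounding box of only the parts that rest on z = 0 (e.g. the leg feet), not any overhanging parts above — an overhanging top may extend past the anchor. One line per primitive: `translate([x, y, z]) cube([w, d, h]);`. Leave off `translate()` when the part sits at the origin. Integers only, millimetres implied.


translate([471, 497, 0]) cube([926, 293, 176]);
translate([471, 790, 176]) cube([926, 293, 176]);
translate([471, 1083, 352]) cube([926, 293, 176]);
translate([471, 1376, 528]) cube([926, 293, 176]);


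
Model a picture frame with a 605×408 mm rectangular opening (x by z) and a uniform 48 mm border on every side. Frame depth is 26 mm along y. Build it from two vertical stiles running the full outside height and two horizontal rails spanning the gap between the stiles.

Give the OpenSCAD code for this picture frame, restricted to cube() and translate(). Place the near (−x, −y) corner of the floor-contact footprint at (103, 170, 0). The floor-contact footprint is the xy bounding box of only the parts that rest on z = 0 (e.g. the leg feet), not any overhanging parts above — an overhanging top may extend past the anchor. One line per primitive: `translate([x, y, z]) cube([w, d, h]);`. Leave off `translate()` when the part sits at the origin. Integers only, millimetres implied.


translate([103, 170, 0]) cube([48, 26, 504]);
translate([756, 170, 0]) cube([48, 26, 504]);
translate([151, 170, 0]) cube([605, 26, 48]);
translate([151, 170, 456]) cube([605, 26, 48]);


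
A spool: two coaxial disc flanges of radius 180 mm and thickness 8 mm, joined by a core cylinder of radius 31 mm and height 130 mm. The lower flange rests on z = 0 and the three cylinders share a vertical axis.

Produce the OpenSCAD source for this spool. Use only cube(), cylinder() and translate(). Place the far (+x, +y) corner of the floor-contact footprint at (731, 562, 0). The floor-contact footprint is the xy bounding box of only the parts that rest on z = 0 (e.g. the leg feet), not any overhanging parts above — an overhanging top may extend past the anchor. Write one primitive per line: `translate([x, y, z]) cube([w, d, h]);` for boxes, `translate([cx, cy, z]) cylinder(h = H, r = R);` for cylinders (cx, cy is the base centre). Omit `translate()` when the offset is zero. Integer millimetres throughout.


translate([551, 382, 0]) cylinder(h = 8, r = 180);
translate([551, 382, 8]) cylinder(h = 130, r = 31);
translate([551, 382, 138]) cylinder(h = 8, r = 180);


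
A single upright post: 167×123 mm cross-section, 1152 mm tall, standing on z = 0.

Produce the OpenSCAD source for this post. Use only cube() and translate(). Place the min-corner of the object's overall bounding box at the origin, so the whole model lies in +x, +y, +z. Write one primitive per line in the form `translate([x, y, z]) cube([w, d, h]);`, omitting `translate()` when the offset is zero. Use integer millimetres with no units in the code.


cube([167, 123, 1152]);


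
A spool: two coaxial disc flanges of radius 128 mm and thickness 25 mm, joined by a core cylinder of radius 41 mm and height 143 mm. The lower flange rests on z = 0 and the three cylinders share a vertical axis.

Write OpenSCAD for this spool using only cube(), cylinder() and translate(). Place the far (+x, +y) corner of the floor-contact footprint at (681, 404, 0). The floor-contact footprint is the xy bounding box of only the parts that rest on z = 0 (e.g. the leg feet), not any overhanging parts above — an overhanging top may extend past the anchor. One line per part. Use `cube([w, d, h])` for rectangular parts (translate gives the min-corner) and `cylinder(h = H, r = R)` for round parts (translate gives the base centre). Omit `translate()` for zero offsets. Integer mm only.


translate([553, 276, 0]) cylinder(h = 25, r = 128);
translate([553, 276, 25]) cylinder(h = 143, r = 41);
translate([553, 276, 168]) cylinder(h = 25, r = 128);


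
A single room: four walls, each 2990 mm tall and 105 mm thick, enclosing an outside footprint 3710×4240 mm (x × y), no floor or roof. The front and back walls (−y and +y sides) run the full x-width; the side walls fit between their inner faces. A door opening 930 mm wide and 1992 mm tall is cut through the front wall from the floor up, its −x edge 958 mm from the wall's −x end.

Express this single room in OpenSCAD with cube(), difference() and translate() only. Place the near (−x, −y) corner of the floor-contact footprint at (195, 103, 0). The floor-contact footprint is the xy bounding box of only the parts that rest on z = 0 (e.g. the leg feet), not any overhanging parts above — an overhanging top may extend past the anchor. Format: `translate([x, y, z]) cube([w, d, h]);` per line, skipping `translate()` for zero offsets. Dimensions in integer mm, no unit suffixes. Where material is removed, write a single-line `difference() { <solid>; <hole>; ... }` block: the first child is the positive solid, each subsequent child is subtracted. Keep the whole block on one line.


difference() { translate([195, 103, 0]) cube([3710, 105, 2990]); translate([1153, 103, 0]) cube([930, 105, 1992]); }
translate([195, 4238, 0]) cube([3710, 105, 2990]);
translate([195, 208, 0]) cube([105, 4030, 2990]);
translate([3800, 208, 0]) cube([105, 4030, 2990]);


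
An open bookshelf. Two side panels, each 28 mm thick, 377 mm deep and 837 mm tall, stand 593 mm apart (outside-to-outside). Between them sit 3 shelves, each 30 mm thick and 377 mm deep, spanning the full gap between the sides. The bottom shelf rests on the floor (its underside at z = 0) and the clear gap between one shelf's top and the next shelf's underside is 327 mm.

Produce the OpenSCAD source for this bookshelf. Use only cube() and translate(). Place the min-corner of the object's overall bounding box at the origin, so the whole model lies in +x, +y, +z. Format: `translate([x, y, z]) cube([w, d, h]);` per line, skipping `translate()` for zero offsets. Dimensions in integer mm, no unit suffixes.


cube([28, 377, 837]);
translate([565, 0, 0]) cube([28, 377, 837]);
translate([28, 0, 0]) cube([537, 377, 30]);
translate([28, 0, 357]) cube([537, 377, 30]);
translate([28, 0, 714]) cube([537, 377, 30]);


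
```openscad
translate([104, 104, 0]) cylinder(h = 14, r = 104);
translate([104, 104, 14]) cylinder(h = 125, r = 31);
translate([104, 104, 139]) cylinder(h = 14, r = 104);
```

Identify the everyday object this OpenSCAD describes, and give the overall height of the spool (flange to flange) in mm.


A spool. The overall height is 153 mm.

Three coaxial cylinders, large–small–large — a spool. Two 14 mm flanges and a 125 mm core give 14 + 125 + 14 = 153 mm.


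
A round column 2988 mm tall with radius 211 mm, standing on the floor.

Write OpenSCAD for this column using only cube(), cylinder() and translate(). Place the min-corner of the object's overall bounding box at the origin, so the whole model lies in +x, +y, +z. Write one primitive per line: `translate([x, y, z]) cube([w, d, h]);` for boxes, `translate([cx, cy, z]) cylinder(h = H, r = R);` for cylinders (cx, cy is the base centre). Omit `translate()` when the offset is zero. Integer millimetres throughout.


translate([211, 211, 0]) cylinder(h = 2988, r = 211);


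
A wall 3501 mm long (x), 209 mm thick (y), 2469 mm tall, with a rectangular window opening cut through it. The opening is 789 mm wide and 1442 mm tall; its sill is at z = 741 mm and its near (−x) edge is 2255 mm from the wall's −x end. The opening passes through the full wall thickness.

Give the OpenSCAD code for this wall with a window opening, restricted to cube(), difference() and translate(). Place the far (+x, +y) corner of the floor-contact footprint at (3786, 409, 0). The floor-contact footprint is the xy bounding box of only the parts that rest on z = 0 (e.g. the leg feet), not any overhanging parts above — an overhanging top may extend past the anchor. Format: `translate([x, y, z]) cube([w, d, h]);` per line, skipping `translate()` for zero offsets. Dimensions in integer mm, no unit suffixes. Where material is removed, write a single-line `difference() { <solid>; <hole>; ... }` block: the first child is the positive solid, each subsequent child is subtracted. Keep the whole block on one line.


difference() { translate([285, 200, 0]) cube([3501, 209, 2469]); translate([2540, 200, 741]) cube([789, 209, 1442]); }


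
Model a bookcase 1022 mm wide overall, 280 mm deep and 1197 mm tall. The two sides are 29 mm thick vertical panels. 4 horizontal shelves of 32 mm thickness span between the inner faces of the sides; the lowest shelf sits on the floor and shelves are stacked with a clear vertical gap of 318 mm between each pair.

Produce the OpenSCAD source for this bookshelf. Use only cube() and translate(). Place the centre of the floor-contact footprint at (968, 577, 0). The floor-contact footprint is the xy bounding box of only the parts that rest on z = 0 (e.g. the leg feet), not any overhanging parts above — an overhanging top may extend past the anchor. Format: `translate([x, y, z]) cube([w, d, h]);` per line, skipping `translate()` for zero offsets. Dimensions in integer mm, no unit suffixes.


translate([457, 437, 0]) cube([29, 280, 1197]);
translate([1450, 437, 0]) cube([29, 280, 1197]);
translate([486, 437, 0]) cube([964, 280, 32]);
translate([486, 437, 350]) cube([964, 280, 32]);
translate([486, 437, 700]) cube([964, 280, 32]);
translate([486, 437, 1050]) cube([964, 280, 32]);


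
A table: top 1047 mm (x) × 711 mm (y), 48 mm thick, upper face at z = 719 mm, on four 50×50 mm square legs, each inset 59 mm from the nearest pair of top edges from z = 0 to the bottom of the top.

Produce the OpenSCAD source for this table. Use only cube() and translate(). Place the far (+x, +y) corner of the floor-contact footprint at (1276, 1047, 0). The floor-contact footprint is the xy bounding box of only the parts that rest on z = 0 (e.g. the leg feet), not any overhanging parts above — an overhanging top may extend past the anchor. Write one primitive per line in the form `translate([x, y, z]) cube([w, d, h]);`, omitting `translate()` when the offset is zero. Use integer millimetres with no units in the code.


// leg_h = 719 - 48 = 671
translate([288, 395, 671]) cube([1047, 711, 48]);
translate([347, 454, 0]) cube([50, 50, 671]);
translate([1226, 454, 0]) cube([50, 50, 671]);
translate([347, 997, 0]) cube([50, 50, 671]);
translate([1226, 997, 0]) cube([50, 50, 671]);


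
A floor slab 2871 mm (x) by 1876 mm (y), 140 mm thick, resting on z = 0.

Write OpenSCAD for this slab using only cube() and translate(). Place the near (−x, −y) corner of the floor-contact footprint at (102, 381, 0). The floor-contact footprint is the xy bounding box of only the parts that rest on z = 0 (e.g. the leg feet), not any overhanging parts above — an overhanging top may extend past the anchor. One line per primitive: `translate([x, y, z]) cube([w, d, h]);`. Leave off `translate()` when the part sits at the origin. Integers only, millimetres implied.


translate([102, 381, 0]) cube([2871, 1876, 140]);


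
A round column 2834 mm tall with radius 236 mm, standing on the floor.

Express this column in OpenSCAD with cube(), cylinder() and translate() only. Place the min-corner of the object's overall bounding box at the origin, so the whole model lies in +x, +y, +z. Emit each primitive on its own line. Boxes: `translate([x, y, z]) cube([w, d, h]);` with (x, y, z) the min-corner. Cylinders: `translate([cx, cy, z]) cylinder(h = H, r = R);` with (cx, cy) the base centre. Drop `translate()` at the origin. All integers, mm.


translate([236, 236, 0]) cylinder(h = 2834, r = 236);


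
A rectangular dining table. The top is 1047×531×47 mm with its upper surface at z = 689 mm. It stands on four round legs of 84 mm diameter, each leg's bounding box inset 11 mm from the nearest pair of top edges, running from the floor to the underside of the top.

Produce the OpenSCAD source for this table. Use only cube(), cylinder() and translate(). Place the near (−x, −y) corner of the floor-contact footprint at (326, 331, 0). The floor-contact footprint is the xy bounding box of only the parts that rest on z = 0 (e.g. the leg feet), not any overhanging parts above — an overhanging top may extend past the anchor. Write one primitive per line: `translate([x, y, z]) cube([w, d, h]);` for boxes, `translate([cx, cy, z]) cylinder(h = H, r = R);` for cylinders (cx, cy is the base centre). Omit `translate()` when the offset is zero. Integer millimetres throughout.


translate([315, 320, 642]) cube([1047, 531, 47]);
translate([368, 373, 0]) cylinder(h = 642, r = 42);
translate([1309, 373, 0]) cylinder(h = 642, r = 42);
translate([368, 798, 0]) cylinder(h = 642, r = 42);
translate([1309, 798, 0]) cylinder(h = 642, r = 42);


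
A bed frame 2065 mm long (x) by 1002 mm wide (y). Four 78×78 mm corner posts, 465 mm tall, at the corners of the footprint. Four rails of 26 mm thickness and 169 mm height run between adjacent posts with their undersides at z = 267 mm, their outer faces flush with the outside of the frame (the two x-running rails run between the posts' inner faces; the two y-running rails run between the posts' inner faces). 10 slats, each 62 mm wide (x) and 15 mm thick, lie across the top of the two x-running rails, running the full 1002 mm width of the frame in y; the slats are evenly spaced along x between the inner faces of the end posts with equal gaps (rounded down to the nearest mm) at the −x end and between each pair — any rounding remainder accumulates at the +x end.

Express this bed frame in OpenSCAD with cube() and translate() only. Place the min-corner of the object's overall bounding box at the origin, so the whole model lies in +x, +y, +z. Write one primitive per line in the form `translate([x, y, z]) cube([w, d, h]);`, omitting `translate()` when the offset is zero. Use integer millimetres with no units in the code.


// slat z = rail_z + rail_h = 267 + 169 = 436
// slat gap = ⌊(1909 − 10·62) / 11⌋ = 117
cube([78, 78, 465]);
translate([0, 924, 0]) cube([78, 78, 465]);
translate([1987, 0, 0]) cube([78, 78, 465]);
translate([1987, 924, 0]) cube([78, 78, 465]);
translate([78, 0, 267]) cube([1909, 26, 169]);
translate([78, 976, 267]) cube([1909, 26, 169]);
translate([0, 78, 267]) cube([26, 846, 169]);
translate([2039, 78, 267]) cube([26, 846, 169]);
translate([195, 0, 436]) cube([62, 1002, 15]);
translate([374, 0, 436]) cube([62, 1002, 15]);
translate([553, 0, 436]) cube([62, 1002, 15]);
translate([732, 0, 436]) cube([62, 1002, 15]);
translate([911, 0, 436]) cube([62, 1002, 15]);
translate([1090, 0, 436]) cube([62, 1002, 15]);
translate([1269, 0, 436]) cube([62, 1002, 15]);
translate([1448, 0, 436]) cube([62, 1002, 15]);
translate([1627, 0, 436]) cube([62, 1002, 15]);
translate([1806, 0, 436]) cube([62, 1002, 15]);


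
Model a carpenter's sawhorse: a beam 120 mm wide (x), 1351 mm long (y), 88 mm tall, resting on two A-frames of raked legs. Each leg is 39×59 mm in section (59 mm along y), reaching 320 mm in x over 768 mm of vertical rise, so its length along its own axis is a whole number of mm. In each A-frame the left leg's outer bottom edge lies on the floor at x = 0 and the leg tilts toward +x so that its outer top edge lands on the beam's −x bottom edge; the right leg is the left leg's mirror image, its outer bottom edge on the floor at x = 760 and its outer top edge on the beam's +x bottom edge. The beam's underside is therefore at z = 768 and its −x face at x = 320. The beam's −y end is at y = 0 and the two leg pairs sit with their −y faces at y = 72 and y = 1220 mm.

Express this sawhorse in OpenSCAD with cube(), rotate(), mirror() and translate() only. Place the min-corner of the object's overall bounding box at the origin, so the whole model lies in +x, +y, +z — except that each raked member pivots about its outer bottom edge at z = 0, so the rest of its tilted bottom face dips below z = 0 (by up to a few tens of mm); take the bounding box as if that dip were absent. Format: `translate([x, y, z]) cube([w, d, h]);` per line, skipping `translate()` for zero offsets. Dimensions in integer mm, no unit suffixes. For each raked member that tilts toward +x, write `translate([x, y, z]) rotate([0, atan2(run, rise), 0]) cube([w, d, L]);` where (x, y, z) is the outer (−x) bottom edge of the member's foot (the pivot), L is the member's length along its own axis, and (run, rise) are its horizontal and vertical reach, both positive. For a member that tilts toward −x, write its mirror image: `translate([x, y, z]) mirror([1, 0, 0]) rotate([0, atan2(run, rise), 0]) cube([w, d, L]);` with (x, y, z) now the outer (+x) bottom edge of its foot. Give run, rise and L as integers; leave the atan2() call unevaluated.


translate([320, 0, 768]) cube([120, 1351, 88]);
translate([0, 72, 0]) rotate([0, atan2(320, 768), 0]) cube([39, 59, 832]);
translate([760, 72, 0]) mirror([1, 0, 0]) rotate([0, atan2(320, 768), 0]) cube([39, 59, 832]);
translate([0, 1220, 0]) rotate([0, atan2(320, 768), 0]) cube([39, 59, 832]);
translate([760, 1220, 0]) mirror([1, 0, 0]) rotate([0, atan2(320, 768), 0]) cube([39, 59, 832]);


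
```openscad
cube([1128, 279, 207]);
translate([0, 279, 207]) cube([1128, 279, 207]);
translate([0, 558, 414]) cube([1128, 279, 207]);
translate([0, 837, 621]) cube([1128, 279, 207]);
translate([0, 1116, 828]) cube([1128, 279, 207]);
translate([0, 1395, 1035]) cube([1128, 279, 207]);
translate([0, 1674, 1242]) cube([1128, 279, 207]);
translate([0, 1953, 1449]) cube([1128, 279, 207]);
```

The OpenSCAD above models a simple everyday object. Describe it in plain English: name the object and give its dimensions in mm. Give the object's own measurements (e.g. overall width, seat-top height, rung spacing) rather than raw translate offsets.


A straight staircase of 8 solid steps. Each step is 1128 mm wide (x), 279 mm deep (y, the going) and 207 mm tall (the rise). The first step rests on the floor; each subsequent step sits one going further in +y and one rise higher in +z, directly behind and above the previous step with no overlap.


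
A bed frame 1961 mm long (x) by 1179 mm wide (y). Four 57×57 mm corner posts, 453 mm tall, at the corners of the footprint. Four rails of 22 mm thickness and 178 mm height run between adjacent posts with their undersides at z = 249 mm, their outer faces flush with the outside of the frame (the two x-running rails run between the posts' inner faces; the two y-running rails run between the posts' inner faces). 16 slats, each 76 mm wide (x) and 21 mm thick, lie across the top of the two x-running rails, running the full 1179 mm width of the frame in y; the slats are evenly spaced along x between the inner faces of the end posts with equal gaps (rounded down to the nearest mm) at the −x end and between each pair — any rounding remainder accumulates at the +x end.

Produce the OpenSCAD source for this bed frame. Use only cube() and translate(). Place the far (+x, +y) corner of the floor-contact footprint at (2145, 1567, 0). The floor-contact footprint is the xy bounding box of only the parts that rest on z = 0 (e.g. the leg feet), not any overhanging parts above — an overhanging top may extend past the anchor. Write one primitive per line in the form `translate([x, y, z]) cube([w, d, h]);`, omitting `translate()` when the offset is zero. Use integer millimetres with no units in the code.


translate([184, 388, 0]) cube([57, 57, 453]);
translate([184, 1510, 0]) cube([57, 57, 453]);
translate([2088, 388, 0]) cube([57, 57, 453]);
translate([2088, 1510, 0]) cube([57, 57, 453]);
translate([241, 388, 249]) cube([1847, 22, 178]);
translate([241, 1545, 249]) cube([1847, 22, 178]);
translate([184, 445, 249]) cube([22, 1065, 178]);
translate([2123, 445, 249]) cube([22, 1065, 178]);
translate([278, 388, 427]) cube([76, 1179, 21]);
translate([391, 388, 427]) cube([76, 1179, 21]);
translate([504, 388, 427]) cube([76, 1179, 21]);
translate([617, 388, 427]) cube([76, 1179, 21]);
translate([730, 388, 427]) cube([76, 1179, 21]);
translate([843, 388, 427]) cube([76, 1179, 21]);
translate([956, 388, 427]) cube([76, 1179, 21]);
translate([1069, 388, 427]) cube([76, 1179, 21]);
translate([1182, 388, 427]) cube([76, 1179, 21]);
translate([1295, 388, 427]) cube([76, 1179, 21]);
translate([1408, 388, 427]) cube([76, 1179, 21]);
translate([1521, 388, 427]) cube([76, 1179, 21]);
translate([1634, 388, 427]) cube([76, 1179, 21]);
translate([1747, 388, 427]) cube([76, 1179, 21]);
translate([1860, 388, 427]) cube([76, 1179, 21]);
translate([1973, 388, 427]) cube([76, 1179, 21]);


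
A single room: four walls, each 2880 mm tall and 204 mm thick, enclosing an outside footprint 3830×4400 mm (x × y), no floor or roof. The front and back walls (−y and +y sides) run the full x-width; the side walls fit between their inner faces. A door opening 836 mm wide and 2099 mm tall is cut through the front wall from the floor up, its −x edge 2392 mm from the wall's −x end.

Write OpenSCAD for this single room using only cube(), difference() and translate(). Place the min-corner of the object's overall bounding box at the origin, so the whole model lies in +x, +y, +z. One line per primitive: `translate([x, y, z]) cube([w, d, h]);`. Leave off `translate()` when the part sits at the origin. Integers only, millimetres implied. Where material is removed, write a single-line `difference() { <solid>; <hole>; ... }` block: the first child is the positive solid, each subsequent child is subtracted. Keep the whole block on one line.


difference() { cube([3830, 204, 2880]); translate([2392, 0, 0]) cube([836, 204, 2099]); }
translate([0, 4196, 0]) cube([3830, 204, 2880]);
translate([0, 204, 0]) cube([204, 3992, 2880]);
translate([3626, 204, 0]) cube([204, 3992, 2880]);


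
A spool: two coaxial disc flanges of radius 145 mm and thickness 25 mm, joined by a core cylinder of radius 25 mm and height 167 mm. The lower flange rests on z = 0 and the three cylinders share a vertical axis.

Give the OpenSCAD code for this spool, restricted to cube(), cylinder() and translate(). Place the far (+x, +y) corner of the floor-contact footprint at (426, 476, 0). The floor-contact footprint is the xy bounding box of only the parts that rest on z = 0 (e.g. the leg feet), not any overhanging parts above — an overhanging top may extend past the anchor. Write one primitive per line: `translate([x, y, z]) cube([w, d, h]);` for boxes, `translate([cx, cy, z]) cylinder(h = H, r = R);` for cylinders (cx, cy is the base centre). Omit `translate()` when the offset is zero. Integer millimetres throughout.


translate([281, 331, 0]) cylinder(h = 25, r = 145);
translate([281, 331, 25]) cylinder(h = 167, r = 25);
translate([281, 331, 192]) cylinder(h = 25, r = 145);


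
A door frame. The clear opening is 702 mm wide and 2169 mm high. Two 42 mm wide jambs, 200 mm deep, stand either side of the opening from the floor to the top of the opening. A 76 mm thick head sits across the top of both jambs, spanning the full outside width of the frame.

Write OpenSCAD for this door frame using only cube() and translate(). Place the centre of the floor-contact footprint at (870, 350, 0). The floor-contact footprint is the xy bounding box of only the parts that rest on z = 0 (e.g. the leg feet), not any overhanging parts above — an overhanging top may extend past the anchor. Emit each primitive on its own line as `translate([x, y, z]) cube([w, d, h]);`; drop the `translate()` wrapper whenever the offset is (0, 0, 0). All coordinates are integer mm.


translate([477, 250, 0]) cube([42, 200, 2169]);
translate([1221, 250, 0]) cube([42, 200, 2169]);
translate([477, 250, 2169]) cube([786, 200, 76]);


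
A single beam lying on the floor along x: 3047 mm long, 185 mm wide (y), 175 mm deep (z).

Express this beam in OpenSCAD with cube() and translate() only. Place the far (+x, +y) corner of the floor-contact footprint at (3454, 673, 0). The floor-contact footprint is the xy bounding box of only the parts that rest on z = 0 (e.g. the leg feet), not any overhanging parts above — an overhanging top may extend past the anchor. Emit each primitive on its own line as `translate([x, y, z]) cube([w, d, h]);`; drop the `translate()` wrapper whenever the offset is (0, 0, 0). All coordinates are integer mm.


translate([407, 488, 0]) cube([3047, 185, 175]);
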